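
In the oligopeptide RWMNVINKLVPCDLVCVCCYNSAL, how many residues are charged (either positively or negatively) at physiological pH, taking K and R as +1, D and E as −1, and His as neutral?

Charged side chains at pH ~7.4: K, R (positive); D, E (negative).
Matching residues: R1, K8, D13.

3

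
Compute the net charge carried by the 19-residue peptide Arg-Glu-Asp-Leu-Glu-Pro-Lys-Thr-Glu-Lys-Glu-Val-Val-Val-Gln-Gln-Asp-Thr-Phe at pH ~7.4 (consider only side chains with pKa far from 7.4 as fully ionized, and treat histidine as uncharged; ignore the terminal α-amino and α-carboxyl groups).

Near pH 7.4, K and R contribute +1 each, D and E contribute −1 each, and every other side chain (His included, as stated) is uncharged.
Positive (K, R): Arg1, Lys7, Lys10 → +3.
Negative (D, E): Glu2, Asp3, Glu5, Glu9, Glu11, Asp17 → −6.
Net charge = (+3) + (−6) = −3.

-3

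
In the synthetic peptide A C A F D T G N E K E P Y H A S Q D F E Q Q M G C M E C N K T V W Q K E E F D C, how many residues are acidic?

Only D (aspartate) and E (glutamate) carry a side-chain carboxylic acid.
Matching residues: D5, E9, E11, D18, E20, E27, E36, E37, D39.

9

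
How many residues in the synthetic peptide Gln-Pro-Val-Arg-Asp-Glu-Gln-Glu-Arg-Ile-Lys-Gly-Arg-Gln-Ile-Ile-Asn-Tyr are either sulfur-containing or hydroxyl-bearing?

1

Sulfur-containing: C, M. Hydroxyl-bearing: S, T, Y.
Sulfur-containing residues here: none (0).
Hydroxyl-bearing residues here: Tyr18 (1).
The two groups share no amino acid, so total = 0 + 1 = 1.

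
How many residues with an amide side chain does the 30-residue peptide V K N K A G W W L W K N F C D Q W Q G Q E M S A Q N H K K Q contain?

The amide-side-chain residues are Asn (N) and Gln (Q).
Matching residues: N3, N12, Q16, Q18, Q20, Q25, N26, Q30.

8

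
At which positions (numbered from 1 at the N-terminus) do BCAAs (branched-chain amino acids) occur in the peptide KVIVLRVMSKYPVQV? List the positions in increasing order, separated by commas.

2, 3, 4, 5, 7, 13, 15

V, L, and I make up the branched-chain aliphatic group.
Matching residues: V2, I3, V4, L5, V7, V13, V15.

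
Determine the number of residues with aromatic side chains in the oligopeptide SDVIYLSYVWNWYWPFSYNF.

Phenylalanine (F), tryptophan (W), and tyrosine (Y) have aromatic ring side chains.
Matching residues: Y5, Y8, W10, W12, Y13, W14, F16, Y18, F20.

9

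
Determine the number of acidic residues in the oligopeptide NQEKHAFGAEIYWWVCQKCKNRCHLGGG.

Only D (aspartate) and E (glutamate) carry a side-chain carboxylic acid.
Matching residues: E3, E10.

2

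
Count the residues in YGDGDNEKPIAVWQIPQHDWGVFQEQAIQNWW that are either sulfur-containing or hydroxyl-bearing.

1

Sulfur-containing: C, M. Hydroxyl-bearing: S, T, Y.
Sulfur-containing residues here: none (0).
Hydroxyl-bearing residues here: Y1 (1).
The two groups share no amino acid, so total = 0 + 1 = 1.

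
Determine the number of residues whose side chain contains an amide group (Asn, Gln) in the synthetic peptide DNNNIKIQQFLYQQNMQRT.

Matching residues: N2, N3, N4, Q8, Q9, Q13, Q14, N15, Q17.

9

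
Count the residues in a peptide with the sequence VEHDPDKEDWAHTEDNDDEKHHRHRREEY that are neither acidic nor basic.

7

Acidic: D, E. Basic: K, R, H. All other residues are neither.
Matching residues: V1, P5, W10, A11, T13, N16, Y29.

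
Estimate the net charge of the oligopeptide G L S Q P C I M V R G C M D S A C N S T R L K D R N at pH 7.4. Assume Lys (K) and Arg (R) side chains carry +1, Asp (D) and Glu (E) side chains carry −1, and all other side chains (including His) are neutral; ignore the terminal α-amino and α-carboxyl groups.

Positive (K, R): R10, R21, K23, R25 → +4.
Negative (D, E): D14, D24 → −2.
Net charge = (+4) + (−2) = +2.

+2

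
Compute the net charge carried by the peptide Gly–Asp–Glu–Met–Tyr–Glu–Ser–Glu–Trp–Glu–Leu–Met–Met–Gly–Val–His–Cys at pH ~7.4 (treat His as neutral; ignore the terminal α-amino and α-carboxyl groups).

The side chains ionized at physiological pH are Lys/Arg (+1) and Asp/Glu (−1); with His treated as neutral, nothing else contributes.
Positive (K, R): none → +0.
Negative (D, E): Asp2, Glu3, Glu6, Glu8, Glu10 → −5.
Net charge = (+0) + (−5) = −5.

-5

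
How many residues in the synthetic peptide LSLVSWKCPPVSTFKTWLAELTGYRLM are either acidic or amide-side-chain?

Acidic: D, E. Amide-side-chain: N, Q.
Acidic residues here: E20 (1).
Amide-side-chain residues here: none (0).
The two groups share no amino acid, so total = 1 + 0 = 1.

1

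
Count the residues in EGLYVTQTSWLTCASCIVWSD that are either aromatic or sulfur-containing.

5

Aromatic: F, W, Y. Sulfur-containing: C, M.
Aromatic residues here: Y4, W10, W19 (3).
Sulfur-containing residues here: C13, C16 (2).
The two groups share no amino acid, so total = 3 + 2 = 5.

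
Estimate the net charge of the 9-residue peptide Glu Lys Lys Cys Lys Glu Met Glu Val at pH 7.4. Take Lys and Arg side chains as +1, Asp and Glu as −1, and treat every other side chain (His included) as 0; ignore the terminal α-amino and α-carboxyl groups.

Positive (K, R): Lys2, Lys3, Lys5 → +3.
Negative (D, E): Glu1, Glu6, Glu8 → −3.
Net charge = (+3) + (−3) = 0.

0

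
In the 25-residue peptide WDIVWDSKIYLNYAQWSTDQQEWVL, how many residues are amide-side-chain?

Asparagine (N) and glutamine (Q) have uncharged amide side chains.
Matching residues: N12, Q15, Q20, Q21.

4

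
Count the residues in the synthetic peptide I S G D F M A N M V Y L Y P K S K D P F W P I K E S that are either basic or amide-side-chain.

Basic: H, K, R. Amide-side-chain: N, Q.
Basic residues here: K15, K17, K24 (3).
Amide-side-chain residues here: N8 (1).
The two groups share no amino acid, so total = 3 + 1 = 4.

4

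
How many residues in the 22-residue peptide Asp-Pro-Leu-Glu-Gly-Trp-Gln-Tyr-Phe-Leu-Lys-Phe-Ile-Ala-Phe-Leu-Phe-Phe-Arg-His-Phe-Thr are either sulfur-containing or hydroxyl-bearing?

Sulfur-containing: C, M. Hydroxyl-bearing: S, T, Y.
Sulfur-containing residues here: none (0).
Hydroxyl-bearing residues here: Tyr8, Thr22 (2).
The two groups share no amino acid, so total = 0 + 2 = 2.

2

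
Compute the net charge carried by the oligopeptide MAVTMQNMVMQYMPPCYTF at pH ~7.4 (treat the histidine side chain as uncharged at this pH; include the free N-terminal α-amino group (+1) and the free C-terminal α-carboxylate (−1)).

Near pH 7.4, K and R contribute +1 each, D and E contribute −1 each, and every other side chain (His included, as stated) is uncharged.
Positive (K, R): none → +0.
Negative (D, E): none → −0.
The N-terminus (+1) and C-terminus (−1) cancel.
Net charge = (+0) + (−0) = 0.

0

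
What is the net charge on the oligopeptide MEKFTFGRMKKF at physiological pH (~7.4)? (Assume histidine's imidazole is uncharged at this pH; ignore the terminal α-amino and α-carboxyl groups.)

At pH ~7.4 the Lys and Arg side chains are protonated (+1), the Asp and Glu side chains are deprotonated (−1), and with His taken as neutral all other side chains carry no charge.
Positive (K, R): K3, R8, K10, K11 → +4.
Negative (D, E): E2 → −1.
Net charge = (+4) + (−1) = +3.

+3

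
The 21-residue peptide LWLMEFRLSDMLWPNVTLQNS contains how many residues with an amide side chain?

Asparagine (N) and glutamine (Q) have uncharged amide side chains.
Matching residues: N15, Q19, N20.

3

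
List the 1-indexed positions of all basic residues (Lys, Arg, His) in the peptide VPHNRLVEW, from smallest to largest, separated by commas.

3, 5

Matching residues: H3, R5.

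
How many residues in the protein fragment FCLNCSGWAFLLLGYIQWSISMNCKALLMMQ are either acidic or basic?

1

Acidic: D, E. Basic: H, K, R.
Acidic residues here: none (0).
Basic residues here: K25 (1).
The two groups share no amino acid, so total = 0 + 1 = 1.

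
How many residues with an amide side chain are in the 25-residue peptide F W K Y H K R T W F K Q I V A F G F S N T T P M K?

2

Only N (asparagine) and Q (glutamine) carry a side-chain carboxamide.
Matching residues: Q12, N20.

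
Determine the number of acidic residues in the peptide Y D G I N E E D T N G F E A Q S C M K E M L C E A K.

Only D (aspartate) and E (glutamate) carry a side-chain carboxylic acid.
Matching residues: D2, E6, E7, D8, E13, E20, E24.

7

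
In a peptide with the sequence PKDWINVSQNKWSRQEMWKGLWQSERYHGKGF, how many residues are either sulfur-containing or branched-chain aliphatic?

Sulfur-containing: C, M. Branched-chain aliphatic: I, L, V.
Sulfur-containing residues here: M17 (1).
Branched-chain aliphatic residues here: I5, V7, L21 (3).
The two groups share no amino acid, so total = 1 + 3 = 4.

4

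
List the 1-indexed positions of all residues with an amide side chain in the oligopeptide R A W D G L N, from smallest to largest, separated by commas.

Asparagine (N) and glutamine (Q) have uncharged amide side chains.
Matching residues: N7.

7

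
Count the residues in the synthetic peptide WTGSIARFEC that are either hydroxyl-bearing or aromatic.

Hydroxyl-bearing: S, T, Y. Aromatic: F, W, Y.
Hydroxyl-bearing residues here: T2, S4 (2).
Aromatic residues here: W1, F8 (2).
(Y belongs to both groups, but none appear in this sequence.) Total = 2 + 2 = 4.

4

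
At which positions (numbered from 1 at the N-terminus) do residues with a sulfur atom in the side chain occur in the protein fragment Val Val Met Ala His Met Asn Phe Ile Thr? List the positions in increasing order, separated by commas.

The sulfur-bearing residues are cysteine (–SH) and methionine (–S–CH₃).
Matching residues: Met3, Met6.

3, 6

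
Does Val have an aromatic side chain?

No

The aromatic amino acids are Phe (F, benzyl), Trp (W, indole), and Tyr (Y, phenol).
Valine is not in this group.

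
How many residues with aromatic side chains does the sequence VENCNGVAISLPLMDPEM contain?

0

F, W, and Y each carry an aromatic ring on the side chain.
None of the 18 residues belong to this group.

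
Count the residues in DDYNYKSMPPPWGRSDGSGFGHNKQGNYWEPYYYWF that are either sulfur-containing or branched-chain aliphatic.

Sulfur-containing: C, M. Branched-chain aliphatic: I, L, V.
Sulfur-containing residues here: M8 (1).
Branched-chain aliphatic residues here: none (0).
The two groups share no amino acid, so total = 1 + 0 = 1.

1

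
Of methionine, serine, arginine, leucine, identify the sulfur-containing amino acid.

The sulfur-bearing residues are cysteine (–SH) and methionine (–S–CH₃).
Of the listed options, only methionine belongs to this group.

methionine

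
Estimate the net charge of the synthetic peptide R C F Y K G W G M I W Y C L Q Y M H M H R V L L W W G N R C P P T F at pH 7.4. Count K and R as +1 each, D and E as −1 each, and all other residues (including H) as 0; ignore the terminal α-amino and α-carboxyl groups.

Positive (K, R): R1, K5, R21, R29 → +4.
Negative (D, E): none → −0.
Net charge = (+4) + (−0) = +4.

+4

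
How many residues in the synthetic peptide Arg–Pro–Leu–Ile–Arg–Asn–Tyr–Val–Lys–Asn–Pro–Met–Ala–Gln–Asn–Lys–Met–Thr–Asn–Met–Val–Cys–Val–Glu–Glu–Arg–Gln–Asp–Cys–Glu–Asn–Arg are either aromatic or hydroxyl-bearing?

Aromatic: F, W, Y. Hydroxyl-bearing: S, T, Y.
Aromatic residues here: Tyr7 (1).
Hydroxyl-bearing residues here: Tyr7, Thr18 (2).
Y is in both groups, so the 1 Y residue must not be double-counted.
Total = 1 + 2 − 1 = 2.

2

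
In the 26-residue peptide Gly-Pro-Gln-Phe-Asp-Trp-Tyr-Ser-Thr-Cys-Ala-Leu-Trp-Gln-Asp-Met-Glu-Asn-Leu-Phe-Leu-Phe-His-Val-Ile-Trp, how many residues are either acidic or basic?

4

Acidic: D, E. Basic: H, K, R.
Acidic residues here: Asp5, Asp15, Glu17 (3).
Basic residues here: His23 (1).
The two groups share no amino acid, so total = 3 + 1 = 4.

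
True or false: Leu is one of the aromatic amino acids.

The aromatic amino acids are Phe (F, benzyl), Trp (W, indole), and Tyr (Y, phenol).
Leucine is not in this group.

False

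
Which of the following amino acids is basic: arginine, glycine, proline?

Lysine (K), arginine (R), and histidine (H) have basic, nitrogen-containing side chains.
Of the listed options, only arginine belongs to this group.

arginine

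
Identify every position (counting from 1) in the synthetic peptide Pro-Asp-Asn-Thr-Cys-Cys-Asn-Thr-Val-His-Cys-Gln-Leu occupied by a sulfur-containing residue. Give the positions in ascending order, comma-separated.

Only Cys (C) and Met (M) have a sulfur atom in the side chain.
Matching residues: Cys5, Cys6, Cys11.

5, 6, 11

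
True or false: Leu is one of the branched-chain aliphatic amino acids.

True

Valine (V), leucine (L), and isoleucine (I) are the branched-chain amino acids.
Leucine is in this group.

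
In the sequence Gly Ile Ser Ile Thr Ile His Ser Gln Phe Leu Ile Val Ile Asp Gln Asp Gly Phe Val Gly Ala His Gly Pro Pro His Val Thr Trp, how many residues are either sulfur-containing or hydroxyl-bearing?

4

Sulfur-containing: C, M. Hydroxyl-bearing: S, T, Y.
Sulfur-containing residues here: none (0).
Hydroxyl-bearing residues here: Ser3, Thr5, Ser8, Thr29 (4).
The two groups share no amino acid, so total = 0 + 4 = 4.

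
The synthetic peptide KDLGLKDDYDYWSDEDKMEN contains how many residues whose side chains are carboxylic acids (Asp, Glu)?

Matching residues: D2, D7, D8, D10, D14, E15, D16, E19.

8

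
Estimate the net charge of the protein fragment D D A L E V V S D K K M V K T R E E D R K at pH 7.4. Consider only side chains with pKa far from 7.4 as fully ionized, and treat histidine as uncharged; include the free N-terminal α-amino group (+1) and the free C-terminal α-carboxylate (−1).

-1

The side chains ionized at physiological pH are Lys/Arg (+1) and Asp/Glu (−1); with His treated as neutral, nothing else contributes.
Positive (K, R): K10, K11, K14, R16, R20, K21 → +6.
Negative (D, E): D1, D2, E5, D9, E17, E18, D19 → −7.
The N-terminus (+1) and C-terminus (−1) cancel.
Net charge = (+6) + (−7) = −1.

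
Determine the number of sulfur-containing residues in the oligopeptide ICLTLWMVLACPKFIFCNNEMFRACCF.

7

The sulfur-bearing residues are cysteine (–SH) and methionine (–S–CH₃).
Matching residues: C2, M7, C11, C17, M21, C25, C26.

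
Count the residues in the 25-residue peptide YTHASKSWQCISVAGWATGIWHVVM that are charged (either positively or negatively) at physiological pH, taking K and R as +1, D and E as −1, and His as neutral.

Charged side chains at pH ~7.4: K, R (positive); D, E (negative).
Matching residues: K6.

1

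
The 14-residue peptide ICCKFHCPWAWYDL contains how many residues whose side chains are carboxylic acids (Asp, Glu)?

1

Matching residues: D13.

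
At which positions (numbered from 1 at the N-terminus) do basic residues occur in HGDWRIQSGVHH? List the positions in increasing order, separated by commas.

1, 5, 11, 12

Lysine (K), arginine (R), and histidine (H) have basic, nitrogen-containing side chains.
Matching residues: H1, R5, H11, H12.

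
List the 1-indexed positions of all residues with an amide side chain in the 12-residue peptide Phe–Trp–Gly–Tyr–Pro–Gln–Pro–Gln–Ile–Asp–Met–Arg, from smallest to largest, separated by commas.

6, 8

Only N (asparagine) and Q (glutamine) carry a side-chain carboxamide.
Matching residues: Gln6, Gln8.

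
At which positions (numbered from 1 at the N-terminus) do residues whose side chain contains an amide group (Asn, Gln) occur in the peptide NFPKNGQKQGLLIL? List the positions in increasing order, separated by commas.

1, 5, 7, 9

Matching residues: N1, N5, Q7, Q9.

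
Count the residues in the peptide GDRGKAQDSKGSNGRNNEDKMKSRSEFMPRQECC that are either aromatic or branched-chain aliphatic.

1

Aromatic: F, W, Y. Branched-chain aliphatic: I, L, V.
Aromatic residues here: F27 (1).
Branched-chain aliphatic residues here: none (0).
The two groups share no amino acid, so total = 1 + 0 = 1.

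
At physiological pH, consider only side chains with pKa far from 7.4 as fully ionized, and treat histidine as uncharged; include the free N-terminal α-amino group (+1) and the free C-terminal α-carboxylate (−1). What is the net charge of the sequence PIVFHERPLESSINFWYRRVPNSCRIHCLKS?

+3

At pH ~7.4 the Lys and Arg side chains are protonated (+1), the Asp and Glu side chains are deprotonated (−1), and with His taken as neutral all other side chains carry no charge.
Positive (K, R): R7, R18, R19, R25, K30 → +5.
Negative (D, E): E6, E10 → −2.
The N-terminus (+1) and C-terminus (−1) cancel.
Net charge = (+5) + (−2) = +3.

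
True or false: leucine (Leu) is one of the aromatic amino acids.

False

F, W, and Y each carry an aromatic ring on the side chain.
Leucine is not in this group.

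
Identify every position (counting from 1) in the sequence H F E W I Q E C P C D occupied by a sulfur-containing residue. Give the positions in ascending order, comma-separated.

Only Cys (C) and Met (M) have a sulfur atom in the side chain.
Matching residues: C8, C10.

8, 10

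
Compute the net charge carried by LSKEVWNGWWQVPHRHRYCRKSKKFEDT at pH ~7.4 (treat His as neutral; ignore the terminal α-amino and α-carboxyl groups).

+4

At pH ~7.4 the Lys and Arg side chains are protonated (+1), the Asp and Glu side chains are deprotonated (−1), and with His taken as neutral all other side chains carry no charge.
Positive (K, R): K3, R15, R17, R20, K21, K23, K24 → +7.
Negative (D, E): E4, E26, D27 → −3.
Net charge = (+7) + (−3) = +4.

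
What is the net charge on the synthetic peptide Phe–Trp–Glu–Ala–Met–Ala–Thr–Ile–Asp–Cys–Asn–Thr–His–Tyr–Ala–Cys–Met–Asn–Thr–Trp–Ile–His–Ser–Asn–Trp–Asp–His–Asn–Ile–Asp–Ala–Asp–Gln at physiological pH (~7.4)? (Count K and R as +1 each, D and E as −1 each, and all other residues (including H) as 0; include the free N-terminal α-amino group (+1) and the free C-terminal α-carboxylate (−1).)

-5

Positive (K, R): none → +0.
Negative (D, E): Glu3, Asp9, Asp26, Asp30, Asp32 → −5.
The N-terminus (+1) and C-terminus (−1) cancel.
Net charge = (+0) + (−5) = −5.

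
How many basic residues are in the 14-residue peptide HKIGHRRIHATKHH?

9

K, R, and H are the three residues with basic side chains (ε-amine, guanidinium, and imidazole respectively).
Matching residues: H1, K2, H5, R6, R7, H9, K12, H13, H14.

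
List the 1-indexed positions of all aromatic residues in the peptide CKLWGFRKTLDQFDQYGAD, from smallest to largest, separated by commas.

Phenylalanine (F), tryptophan (W), and tyrosine (Y) have aromatic ring side chains.
Matching residues: W4, F6, F13, Y16.

4, 6, 13, 16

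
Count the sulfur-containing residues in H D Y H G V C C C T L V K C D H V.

The sulfur-bearing residues are cysteine (–SH) and methionine (–S–CH₃).
Matching residues: C7, C8, C9, C14.

4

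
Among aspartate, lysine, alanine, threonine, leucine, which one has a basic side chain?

lysine

K, R, and H are the three residues with basic side chains (ε-amine, guanidinium, and imidazole respectively).
Of the listed options, only lysine belongs to this group.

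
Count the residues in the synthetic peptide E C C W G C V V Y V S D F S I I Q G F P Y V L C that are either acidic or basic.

2

Acidic: D, E. Basic: H, K, R.
Acidic residues here: E1, D12 (2).
Basic residues here: none (0).
The two groups share no amino acid, so total = 2 + 0 = 2.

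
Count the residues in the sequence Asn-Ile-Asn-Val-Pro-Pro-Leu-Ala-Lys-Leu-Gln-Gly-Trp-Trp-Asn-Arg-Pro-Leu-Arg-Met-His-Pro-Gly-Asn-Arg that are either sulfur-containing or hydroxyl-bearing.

Sulfur-containing: C, M. Hydroxyl-bearing: S, T, Y.
Sulfur-containing residues here: Met20 (1).
Hydroxyl-bearing residues here: none (0).
The two groups share no amino acid, so total = 1 + 0 = 1.

1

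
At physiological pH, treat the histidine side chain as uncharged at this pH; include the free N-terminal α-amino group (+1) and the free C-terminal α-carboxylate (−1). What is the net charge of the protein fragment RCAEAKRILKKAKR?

+6

At pH ~7.4 the Lys and Arg side chains are protonated (+1), the Asp and Glu side chains are deprotonated (−1), and with His taken as neutral all other side chains carry no charge.
Positive (K, R): R1, K6, R7, K10, K11, K13, R14 → +7.
Negative (D, E): E4 → −1.
The N-terminus (+1) and C-terminus (−1) cancel.
Net charge = (+7) + (−1) = +6.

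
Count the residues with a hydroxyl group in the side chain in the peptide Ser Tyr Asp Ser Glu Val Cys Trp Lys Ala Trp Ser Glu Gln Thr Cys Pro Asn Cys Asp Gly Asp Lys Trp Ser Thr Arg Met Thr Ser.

S, T, and Y are the three residues with a side-chain hydroxyl.
Matching residues: Ser1, Tyr2, Ser4, Ser12, Thr15, Ser25, Thr26, Thr29, Ser30.

9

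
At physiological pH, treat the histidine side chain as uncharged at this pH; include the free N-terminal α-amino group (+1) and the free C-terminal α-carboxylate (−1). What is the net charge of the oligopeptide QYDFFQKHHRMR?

Near pH 7.4, K and R contribute +1 each, D and E contribute −1 each, and every other side chain (His included, as stated) is uncharged.
Positive (K, R): K7, R10, R12 → +3.
Negative (D, E): D3 → −1.
The N-terminus (+1) and C-terminus (−1) cancel.
Net charge = (+3) + (−1) = +2.

+2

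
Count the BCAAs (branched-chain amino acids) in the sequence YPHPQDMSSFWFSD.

0

Valine (V), leucine (L), and isoleucine (I) are the branched-chain amino acids.
None of the 14 residues belong to this group.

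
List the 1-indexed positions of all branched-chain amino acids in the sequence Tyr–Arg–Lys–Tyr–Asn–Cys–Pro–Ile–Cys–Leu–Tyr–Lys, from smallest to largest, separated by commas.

Valine (V), leucine (L), and isoleucine (I) are the branched-chain amino acids.
Matching residues: Ile8, Leu10.

8, 10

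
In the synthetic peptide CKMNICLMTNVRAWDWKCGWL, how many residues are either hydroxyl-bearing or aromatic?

Hydroxyl-bearing: S, T, Y. Aromatic: F, W, Y.
Hydroxyl-bearing residues here: T9 (1).
Aromatic residues here: W14, W16, W20 (3).
(Y belongs to both groups, but none appear in this sequence.) Total = 1 + 3 = 4.

4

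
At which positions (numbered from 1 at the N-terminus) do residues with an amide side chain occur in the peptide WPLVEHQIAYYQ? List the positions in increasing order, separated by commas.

7, 12

The amide-side-chain residues are Asn (N) and Gln (Q).
Matching residues: Q7, Q12.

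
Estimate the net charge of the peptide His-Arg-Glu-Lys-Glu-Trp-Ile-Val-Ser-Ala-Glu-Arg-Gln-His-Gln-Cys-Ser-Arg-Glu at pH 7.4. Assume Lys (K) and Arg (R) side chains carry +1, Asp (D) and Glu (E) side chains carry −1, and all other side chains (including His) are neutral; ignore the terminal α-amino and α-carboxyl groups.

0

Positive (K, R): Arg2, Lys4, Arg12, Arg18 → +4.
Negative (D, E): Glu3, Glu5, Glu11, Glu19 → −4.
Net charge = (+4) + (−4) = 0.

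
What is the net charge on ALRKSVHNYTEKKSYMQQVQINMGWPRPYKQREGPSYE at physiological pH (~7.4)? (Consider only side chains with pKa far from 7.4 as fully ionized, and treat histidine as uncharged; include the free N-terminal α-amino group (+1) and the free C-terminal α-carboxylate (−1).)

Near pH 7.4, K and R contribute +1 each, D and E contribute −1 each, and every other side chain (His included, as stated) is uncharged.
Positive (K, R): R3, K4, K12, K13, R27, K30, R32 → +7.
Negative (D, E): E11, E33, E38 → −3.
The N-terminus (+1) and C-terminus (−1) cancel.
Net charge = (+7) + (−3) = +4.

+4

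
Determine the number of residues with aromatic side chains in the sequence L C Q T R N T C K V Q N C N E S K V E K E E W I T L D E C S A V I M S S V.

Phenylalanine (F), tryptophan (W), and tyrosine (Y) have aromatic ring side chains.
Matching residues: W23.

1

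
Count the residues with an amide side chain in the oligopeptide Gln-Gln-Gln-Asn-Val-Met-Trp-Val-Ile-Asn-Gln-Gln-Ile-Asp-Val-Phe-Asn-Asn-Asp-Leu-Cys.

Only N (asparagine) and Q (glutamine) carry a side-chain carboxamide.
Matching residues: Gln1, Gln2, Gln3, Asn4, Asn10, Gln11, Gln12, Asn17, Asn18.

9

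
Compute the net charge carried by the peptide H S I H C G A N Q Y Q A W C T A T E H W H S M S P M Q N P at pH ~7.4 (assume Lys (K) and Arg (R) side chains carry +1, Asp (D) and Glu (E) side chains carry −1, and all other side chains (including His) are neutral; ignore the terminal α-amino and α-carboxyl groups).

Positive (K, R): none → +0.
Negative (D, E): E18 → −1.
Net charge = (+0) + (−1) = −1.

-1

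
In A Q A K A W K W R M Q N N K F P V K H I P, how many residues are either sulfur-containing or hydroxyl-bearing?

Sulfur-containing: C, M. Hydroxyl-bearing: S, T, Y.
Sulfur-containing residues here: M10 (1).
Hydroxyl-bearing residues here: none (0).
The two groups share no amino acid, so total = 1 + 0 = 1.

1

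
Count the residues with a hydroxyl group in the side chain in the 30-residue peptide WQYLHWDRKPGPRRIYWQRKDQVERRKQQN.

The –OH-bearing residues are Ser, Thr (aliphatic alcohols), and Tyr (phenol).
Matching residues: Y3, Y16.

2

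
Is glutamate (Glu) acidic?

Aspartate (D) and glutamate (E) have carboxylic-acid side chains and are the acidic amino acids.
Glutamate is in this group.

Yes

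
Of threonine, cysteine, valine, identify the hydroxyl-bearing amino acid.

threonine

The –OH-bearing residues are Ser, Thr (aliphatic alcohols), and Tyr (phenol).
Of the listed options, only threonine belongs to this group.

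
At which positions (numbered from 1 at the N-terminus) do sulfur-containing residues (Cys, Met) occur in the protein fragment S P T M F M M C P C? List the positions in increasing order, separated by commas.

Matching residues: M4, M6, M7, C8, C10.

4, 6, 7, 8, 10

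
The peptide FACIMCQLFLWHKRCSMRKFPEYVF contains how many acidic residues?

1

Only D (aspartate) and E (glutamate) carry a side-chain carboxylic acid.
Matching residues: E22.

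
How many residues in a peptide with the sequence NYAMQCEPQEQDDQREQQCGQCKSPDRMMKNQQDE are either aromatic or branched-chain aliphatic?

Aromatic: F, W, Y. Branched-chain aliphatic: I, L, V.
Aromatic residues here: Y2 (1).
Branched-chain aliphatic residues here: none (0).
The two groups share no amino acid, so total = 1 + 0 = 1.

1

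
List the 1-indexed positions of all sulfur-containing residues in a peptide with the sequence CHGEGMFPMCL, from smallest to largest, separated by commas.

The sulfur-bearing residues are cysteine (–SH) and methionine (–S–CH₃).
Matching residues: C1, M6, M9, C10.

1, 6, 9, 10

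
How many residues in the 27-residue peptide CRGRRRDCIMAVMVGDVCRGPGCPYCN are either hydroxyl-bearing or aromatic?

1

Hydroxyl-bearing: S, T, Y. Aromatic: F, W, Y.
Hydroxyl-bearing residues here: Y25 (1).
Aromatic residues here: Y25 (1).
Y is in both groups, so the 1 Y residue must not be double-counted.
Total = 1 + 1 − 1 = 1.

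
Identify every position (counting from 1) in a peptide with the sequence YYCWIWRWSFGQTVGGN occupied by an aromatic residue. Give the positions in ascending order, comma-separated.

Phenylalanine (F), tryptophan (W), and tyrosine (Y) have aromatic ring side chains.
Matching residues: Y1, Y2, W4, W6, W8, F10.

1, 2, 4, 6, 8, 10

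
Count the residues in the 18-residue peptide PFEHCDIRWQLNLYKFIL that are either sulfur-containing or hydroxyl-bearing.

2

Sulfur-containing: C, M. Hydroxyl-bearing: S, T, Y.
Sulfur-containing residues here: C5 (1).
Hydroxyl-bearing residues here: Y14 (1).
The two groups share no amino acid, so total = 1 + 1 = 2.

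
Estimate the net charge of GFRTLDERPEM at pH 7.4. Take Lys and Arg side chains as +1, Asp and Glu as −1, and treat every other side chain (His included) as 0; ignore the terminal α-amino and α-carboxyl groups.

-1

Positive (K, R): R3, R8 → +2.
Negative (D, E): D6, E7, E10 → −3.
Net charge = (+2) + (−3) = −1.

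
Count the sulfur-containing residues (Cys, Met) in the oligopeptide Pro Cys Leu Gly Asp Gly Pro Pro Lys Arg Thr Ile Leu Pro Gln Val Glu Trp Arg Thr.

Matching residues: Cys2.

1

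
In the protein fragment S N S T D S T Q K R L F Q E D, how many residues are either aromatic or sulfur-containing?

1

Aromatic: F, W, Y. Sulfur-containing: C, M.
Aromatic residues here: F12 (1).
Sulfur-containing residues here: none (0).
The two groups share no amino acid, so total = 1 + 0 = 1.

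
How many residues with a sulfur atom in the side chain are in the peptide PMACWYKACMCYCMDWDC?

8

Only Cys (C) and Met (M) have a sulfur atom in the side chain.
Matching residues: M2, C4, C9, M10, C11, C13, M14, C18.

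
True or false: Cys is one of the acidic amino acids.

False

Aspartate (D) and glutamate (E) have carboxylic-acid side chains and are the acidic amino acids.
Cysteine is not in this group.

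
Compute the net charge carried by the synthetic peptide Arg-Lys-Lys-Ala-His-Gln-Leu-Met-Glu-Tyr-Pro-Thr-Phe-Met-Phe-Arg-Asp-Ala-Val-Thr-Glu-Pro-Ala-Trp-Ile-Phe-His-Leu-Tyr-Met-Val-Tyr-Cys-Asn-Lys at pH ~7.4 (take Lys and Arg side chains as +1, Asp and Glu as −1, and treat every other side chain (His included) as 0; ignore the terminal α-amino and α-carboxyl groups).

+2

Positive (K, R): Arg1, Lys2, Lys3, Arg16, Lys35 → +5.
Negative (D, E): Glu9, Asp17, Glu21 → −3.
Net charge = (+5) + (−3) = +2.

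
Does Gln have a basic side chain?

Lysine (K), arginine (R), and histidine (H) have basic, nitrogen-containing side chains.
Glutamine is not in this group.

No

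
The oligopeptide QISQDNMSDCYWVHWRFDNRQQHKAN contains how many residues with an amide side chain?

Asparagine (N) and glutamine (Q) have uncharged amide side chains.
Matching residues: Q1, Q4, N6, N19, Q21, Q22, N26.

7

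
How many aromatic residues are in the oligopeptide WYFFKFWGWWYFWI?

The aromatic amino acids are Phe (F, benzyl), Trp (W, indole), and Tyr (Y, phenol).
Matching residues: W1, Y2, F3, F4, F6, W7, W9, W10, Y11, F12, W13.

11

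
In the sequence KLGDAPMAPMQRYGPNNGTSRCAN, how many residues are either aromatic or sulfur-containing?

4

Aromatic: F, W, Y. Sulfur-containing: C, M.
Aromatic residues here: Y13 (1).
Sulfur-containing residues here: M7, M10, C22 (3).
The two groups share no amino acid, so total = 1 + 3 = 4.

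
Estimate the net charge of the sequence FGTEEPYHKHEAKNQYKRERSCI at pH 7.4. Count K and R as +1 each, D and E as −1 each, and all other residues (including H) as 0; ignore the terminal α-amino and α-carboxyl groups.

+1

Positive (K, R): K9, K13, K17, R18, R20 → +5.
Negative (D, E): E4, E5, E11, E19 → −4.
Net charge = (+5) + (−4) = +1.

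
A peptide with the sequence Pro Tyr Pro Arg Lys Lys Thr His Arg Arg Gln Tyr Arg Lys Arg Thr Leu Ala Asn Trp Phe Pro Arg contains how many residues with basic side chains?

10

The basic amino acids are Lys (K), Arg (R), and His (H).
Matching residues: Arg4, Lys5, Lys6, His8, Arg9, Arg10, Arg13, Lys14, Arg15, Arg23.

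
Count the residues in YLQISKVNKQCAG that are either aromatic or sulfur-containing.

2

Aromatic: F, W, Y. Sulfur-containing: C, M.
Aromatic residues here: Y1 (1).
Sulfur-containing residues here: C11 (1).
The two groups share no amino acid, so total = 1 + 1 = 2.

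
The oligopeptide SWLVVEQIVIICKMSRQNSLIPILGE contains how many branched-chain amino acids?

Valine (V), leucine (L), and isoleucine (I) are the branched-chain amino acids.
Matching residues: L3, V4, V5, I8, V9, I10, I11, L20, I21, I23, L24.

11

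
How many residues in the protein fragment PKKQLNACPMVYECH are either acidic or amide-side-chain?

3

Acidic: D, E. Amide-side-chain: N, Q.
Acidic residues here: E13 (1).
Amide-side-chain residues here: Q4, N6 (2).
The two groups share no amino acid, so total = 1 + 2 = 3.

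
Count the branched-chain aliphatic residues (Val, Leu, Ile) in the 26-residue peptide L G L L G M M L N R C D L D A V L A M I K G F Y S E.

Matching residues: L1, L3, L4, L8, L13, V16, L17, I20.

8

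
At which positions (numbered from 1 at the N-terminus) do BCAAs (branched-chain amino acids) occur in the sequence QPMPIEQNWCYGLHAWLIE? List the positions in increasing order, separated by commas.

5, 13, 17, 18

V, L, and I make up the branched-chain aliphatic group.
Matching residues: I5, L13, L17, I18.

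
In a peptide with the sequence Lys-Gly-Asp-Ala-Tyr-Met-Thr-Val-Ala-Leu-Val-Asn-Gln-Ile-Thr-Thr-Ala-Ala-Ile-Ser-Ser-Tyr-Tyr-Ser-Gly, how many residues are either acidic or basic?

2

Acidic: D, E. Basic: H, K, R.
Acidic residues here: Asp3 (1).
Basic residues here: Lys1 (1).
The two groups share no amino acid, so total = 1 + 1 = 2.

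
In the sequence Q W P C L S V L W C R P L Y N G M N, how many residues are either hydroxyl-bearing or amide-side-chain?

5

Hydroxyl-bearing: S, T, Y. Amide-side-chain: N, Q.
Hydroxyl-bearing residues here: S6, Y14 (2).
Amide-side-chain residues here: Q1, N15, N18 (3).
The two groups share no amino acid, so total = 2 + 3 = 5.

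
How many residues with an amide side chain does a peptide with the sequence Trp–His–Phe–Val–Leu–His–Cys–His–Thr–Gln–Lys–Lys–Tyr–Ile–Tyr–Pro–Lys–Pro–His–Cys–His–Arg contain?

1

Asparagine (N) and glutamine (Q) have uncharged amide side chains.
Matching residues: Gln10.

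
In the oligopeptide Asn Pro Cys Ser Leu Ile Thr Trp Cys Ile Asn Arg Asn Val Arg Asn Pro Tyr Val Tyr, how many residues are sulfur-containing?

The sulfur-bearing residues are cysteine (–SH) and methionine (–S–CH₃).
Matching residues: Cys3, Cys9.

2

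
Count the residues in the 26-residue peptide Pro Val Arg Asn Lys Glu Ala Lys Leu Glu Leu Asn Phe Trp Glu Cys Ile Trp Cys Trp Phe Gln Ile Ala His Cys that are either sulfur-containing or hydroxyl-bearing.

Sulfur-containing: C, M. Hydroxyl-bearing: S, T, Y.
Sulfur-containing residues here: Cys16, Cys19, Cys26 (3).
Hydroxyl-bearing residues here: none (0).
The two groups share no amino acid, so total = 3 + 0 = 3.

3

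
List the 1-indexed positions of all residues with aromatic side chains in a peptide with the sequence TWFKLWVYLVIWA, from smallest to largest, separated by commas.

2, 3, 6, 8, 12

The aromatic amino acids are Phe (F, benzyl), Trp (W, indole), and Tyr (Y, phenol).
Matching residues: W2, F3, W6, Y8, W12.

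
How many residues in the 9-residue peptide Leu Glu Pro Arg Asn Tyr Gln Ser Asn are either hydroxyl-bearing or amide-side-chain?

Hydroxyl-bearing: S, T, Y. Amide-side-chain: N, Q.
Hydroxyl-bearing residues here: Tyr6, Ser8 (2).
Amide-side-chain residues here: Asn5, Gln7, Asn9 (3).
The two groups share no amino acid, so total = 2 + 3 = 5.

5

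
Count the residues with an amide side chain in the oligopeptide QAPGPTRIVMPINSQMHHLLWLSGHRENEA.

Only N (asparagine) and Q (glutamine) carry a side-chain carboxamide.
Matching residues: Q1, N13, Q15, N28.

4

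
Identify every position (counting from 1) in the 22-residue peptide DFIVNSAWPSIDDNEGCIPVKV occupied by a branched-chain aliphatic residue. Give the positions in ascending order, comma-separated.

Valine (V), leucine (L), and isoleucine (I) are the branched-chain amino acids.
Matching residues: I3, V4, I11, I18, V20, V22.

3, 4, 11, 18, 20, 22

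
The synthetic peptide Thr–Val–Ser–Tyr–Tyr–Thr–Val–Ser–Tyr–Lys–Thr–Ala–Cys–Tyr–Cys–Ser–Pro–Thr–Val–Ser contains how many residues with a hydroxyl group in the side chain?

The –OH-bearing residues are Ser, Thr (aliphatic alcohols), and Tyr (phenol).
Matching residues: Thr1, Ser3, Tyr4, Tyr5, Thr6, Ser8, Tyr9, Thr11, Tyr14, Ser16, Thr18, Ser20.

12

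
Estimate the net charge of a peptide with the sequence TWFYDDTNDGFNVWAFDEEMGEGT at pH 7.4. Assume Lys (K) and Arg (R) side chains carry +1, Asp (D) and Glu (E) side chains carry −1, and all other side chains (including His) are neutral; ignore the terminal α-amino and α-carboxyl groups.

Positive (K, R): none → +0.
Negative (D, E): D5, D6, D9, D17, E18, E19, E22 → −7.
Net charge = (+0) + (−7) = −7.

-7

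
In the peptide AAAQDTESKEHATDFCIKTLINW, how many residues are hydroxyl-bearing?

S, T, and Y are the three residues with a side-chain hydroxyl.
Matching residues: T6, S8, T13, T19.

4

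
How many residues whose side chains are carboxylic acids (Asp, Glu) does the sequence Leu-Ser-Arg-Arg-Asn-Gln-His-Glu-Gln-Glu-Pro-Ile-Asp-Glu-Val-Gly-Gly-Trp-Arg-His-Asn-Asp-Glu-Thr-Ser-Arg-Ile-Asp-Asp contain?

Matching residues: Glu8, Glu10, Asp13, Glu14, Asp22, Glu23, Asp28, Asp29.

8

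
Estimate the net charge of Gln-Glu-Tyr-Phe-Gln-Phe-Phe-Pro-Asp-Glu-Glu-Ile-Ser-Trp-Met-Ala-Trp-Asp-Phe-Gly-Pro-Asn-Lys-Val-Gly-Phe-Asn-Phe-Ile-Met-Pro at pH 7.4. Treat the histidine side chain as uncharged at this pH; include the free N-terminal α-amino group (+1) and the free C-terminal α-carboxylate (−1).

-4

At pH ~7.4 the Lys and Arg side chains are protonated (+1), the Asp and Glu side chains are deprotonated (−1), and with His taken as neutral all other side chains carry no charge.
Positive (K, R): Lys23 → +1.
Negative (D, E): Glu2, Asp9, Glu10, Glu11, Asp18 → −5.
The N-terminus (+1) and C-terminus (−1) cancel.
Net charge = (+1) + (−5) = −4.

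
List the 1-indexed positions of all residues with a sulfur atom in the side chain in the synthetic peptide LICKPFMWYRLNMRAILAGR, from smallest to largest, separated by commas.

3, 7, 13

Only Cys (C) and Met (M) have a sulfur atom in the side chain.
Matching residues: C3, M7, M13.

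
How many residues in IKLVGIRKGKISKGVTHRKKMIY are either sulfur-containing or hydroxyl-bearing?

Sulfur-containing: C, M. Hydroxyl-bearing: S, T, Y.
Sulfur-containing residues here: M21 (1).
Hydroxyl-bearing residues here: S12, T16, Y23 (3).
The two groups share no amino acid, so total = 1 + 3 = 4.

4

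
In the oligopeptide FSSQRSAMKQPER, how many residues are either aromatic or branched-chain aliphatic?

1

Aromatic: F, W, Y. Branched-chain aliphatic: I, L, V.
Aromatic residues here: F1 (1).
Branched-chain aliphatic residues here: none (0).
The two groups share no amino acid, so total = 1 + 0 = 1.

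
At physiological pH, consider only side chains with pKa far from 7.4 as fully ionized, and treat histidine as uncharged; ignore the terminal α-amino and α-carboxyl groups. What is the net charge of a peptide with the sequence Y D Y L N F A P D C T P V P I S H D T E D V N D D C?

Near pH 7.4, K and R contribute +1 each, D and E contribute −1 each, and every other side chain (His included, as stated) is uncharged.
Positive (K, R): none → +0.
Negative (D, E): D2, D9, D18, E20, D21, D24, D25 → −7.
Net charge = (+0) + (−7) = −7.

-7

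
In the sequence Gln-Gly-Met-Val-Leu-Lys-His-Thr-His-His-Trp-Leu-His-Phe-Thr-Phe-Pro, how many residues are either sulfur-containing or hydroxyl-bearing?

Sulfur-containing: C, M. Hydroxyl-bearing: S, T, Y.
Sulfur-containing residues here: Met3 (1).
Hydroxyl-bearing residues here: Thr8, Thr15 (2).
The two groups share no amino acid, so total = 1 + 2 = 3.

3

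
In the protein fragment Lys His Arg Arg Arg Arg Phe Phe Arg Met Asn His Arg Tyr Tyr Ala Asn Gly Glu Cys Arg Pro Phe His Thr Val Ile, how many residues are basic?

Lysine (K), arginine (R), and histidine (H) have basic, nitrogen-containing side chains.
Matching residues: Lys1, His2, Arg3, Arg4, Arg5, Arg6, Arg9, His12, Arg13, Arg21, His24.

11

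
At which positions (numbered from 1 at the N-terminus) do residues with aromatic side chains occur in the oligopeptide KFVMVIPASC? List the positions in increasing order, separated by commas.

F, W, and Y each carry an aromatic ring on the side chain.
Matching residues: F2.

2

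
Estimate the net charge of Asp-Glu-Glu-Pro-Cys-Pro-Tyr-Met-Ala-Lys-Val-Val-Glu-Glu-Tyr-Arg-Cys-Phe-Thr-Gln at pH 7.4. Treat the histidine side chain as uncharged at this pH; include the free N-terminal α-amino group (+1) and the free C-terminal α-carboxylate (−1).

The side chains ionized at physiological pH are Lys/Arg (+1) and Asp/Glu (−1); with His treated as neutral, nothing else contributes.
Positive (K, R): Lys10, Arg16 → +2.
Negative (D, E): Asp1, Glu2, Glu3, Glu13, Glu14 → −5.
The N-terminus (+1) and C-terminus (−1) cancel.
Net charge = (+2) + (−5) = −3.

-3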